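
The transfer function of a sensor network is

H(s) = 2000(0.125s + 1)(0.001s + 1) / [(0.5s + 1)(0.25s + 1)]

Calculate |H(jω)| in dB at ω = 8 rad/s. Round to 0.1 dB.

49.7 dB

At ω = 8 rad/s:
zero (1 + j8·0.125) = 1 + j1 → |·| ≈ 1.4142, ∠ ≈ 45.00°
zero (1 + j8·0.001) = 1 + j0.008 → |·| ≈ 1, ∠ ≈ 0.46°
pole (1 + j8·0.5) = 1 + j4 → |·| ≈ 4.1231, ∠ ≈ 75.96°
pole (1 + j8·0.25) = 1 + j2 → |·| ≈ 2.2361, ∠ ≈ 63.43°
|H| = 2000 · 1.4142 · 1 / (4.1231 · 2.2361) ≈ 306.78
Gain = 20 log₁₀(306.78) ≈ 49.74 dB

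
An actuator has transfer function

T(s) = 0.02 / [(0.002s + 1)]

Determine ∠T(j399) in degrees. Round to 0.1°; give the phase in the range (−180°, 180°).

-38.6°

At ω = 399 rad/s:
pole (1 + j399·0.002) = 1 + j0.798 → |·| ≈ 1.2794, ∠ ≈ 38.59°
∠T = (0°) − (38.59°) = -38.59°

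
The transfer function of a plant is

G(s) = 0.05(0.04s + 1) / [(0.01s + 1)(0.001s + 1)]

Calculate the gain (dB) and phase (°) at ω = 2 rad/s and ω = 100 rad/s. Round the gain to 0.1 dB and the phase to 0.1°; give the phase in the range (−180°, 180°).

At ω = 2 rad/s:
zero (1 + j2·0.04) = 1 + j0.08 → |·| ≈ 1.0032, ∠ ≈ 4.57°
pole (1 + j2·0.01) = 1 + j0.02 → |·| ≈ 1.0002, ∠ ≈ 1.15°
pole (1 + j2·0.001) = 1 + j0.002 → |·| ≈ 1, ∠ ≈ 0.11°
|G| = 0.05 · 1.0032 / (1.0002 · 1) ≈ 0.05015
Gain = 20 log₁₀(0.05015) ≈ -25.99 dB
∠G = (4.57°) − (1.15° + 0.11°) = 3.31°

At ω = 100 rad/s:
zero (1 + j100·0.04) = 1 + j4 → |·| ≈ 4.1231, ∠ ≈ 75.96°
pole (1 + j100·0.01) = 1 + j1 → |·| ≈ 1.4142, ∠ ≈ 45.00°
pole (1 + j100·0.001) = 1 + j0.1 → |·| ≈ 1.005, ∠ ≈ 5.71°
|G| = 0.05 · 4.1231 / (1.4142 · 1.005) ≈ 0.14505
Gain = 20 log₁₀(0.14505) ≈ -16.77 dB
∠G = (75.96°) − (45.00° + 5.71°) = 25.25°

ω = 2: -26.0 dB, 3.3°; ω = 100: -16.8 dB, 25.3°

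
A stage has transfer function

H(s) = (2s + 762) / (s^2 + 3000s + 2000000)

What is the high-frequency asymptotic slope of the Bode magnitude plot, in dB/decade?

-20 dB/decade

Each pole contributes −20 dB/decade at high frequency; each zero contributes +20 dB/decade.
Net: 1 zero(s) − 2 pole(s) → -20 dB/decade.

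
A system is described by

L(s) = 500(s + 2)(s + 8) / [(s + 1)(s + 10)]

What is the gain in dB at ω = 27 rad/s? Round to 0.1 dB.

At s = jω = j27:
zero (s+2): 2 + j27 → |·| = √(2²+27²) = √733 ≈ 27.074, ∠ = arctan(27/2) ≈ 85.76°
zero (s+8): 8 + j27 → |·| = √(8²+27²) = √793 ≈ 28.16, ∠ = arctan(27/8) ≈ 73.50°
pole (s+1): 1 + j27 → |·| = √(1²+27²) = √730 ≈ 27.019, ∠ = arctan(27/1) ≈ 87.88°
pole (s+10): 10 + j27 → |·| = √(10²+27²) = √829 ≈ 28.792, ∠ = arctan(27/10) ≈ 69.68°
|L| = 500 · 762.4 / 777.93 ≈ 490.02
Gain = 20 log₁₀(490.02) ≈ 53.80 dB

53.8 dB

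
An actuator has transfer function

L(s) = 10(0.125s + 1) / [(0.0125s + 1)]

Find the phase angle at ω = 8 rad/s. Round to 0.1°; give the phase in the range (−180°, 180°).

At ω = 8 rad/s:
zero (1 + j8·0.125) = 1 + j1 → |·| ≈ 1.4142, ∠ ≈ 45.00°
pole (1 + j8·0.0125) = 1 + j0.1 → |·| ≈ 1.005, ∠ ≈ 5.71°
∠L = (45.00°) − (5.71°) = 39.29°

39.3°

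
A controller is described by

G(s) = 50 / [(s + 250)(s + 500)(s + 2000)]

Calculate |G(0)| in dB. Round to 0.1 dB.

-134.0 dB

G(0) = 50 / (250·500·2000) ≈ 2e-07
20 log₁₀(2e-07) ≈ -133.98 dB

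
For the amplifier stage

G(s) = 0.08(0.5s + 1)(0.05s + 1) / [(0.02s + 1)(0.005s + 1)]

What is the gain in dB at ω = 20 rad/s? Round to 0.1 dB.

0.4 dB

At ω = 20 rad/s:
zero (1 + j20·0.5) = 1 + j10 → |·| ≈ 10.05, ∠ ≈ 84.29°
zero (1 + j20·0.05) = 1 + j1 → |·| ≈ 1.4142, ∠ ≈ 45.00°
pole (1 + j20·0.02) = 1 + j0.4 → |·| ≈ 1.077, ∠ ≈ 21.80°
pole (1 + j20·0.005) = 1 + j0.1 → |·| ≈ 1.005, ∠ ≈ 5.71°
|G| = 0.08 · 10.05 · 1.4142 / (1.077 · 1.005) ≈ 1.0505
Gain = 20 log₁₀(1.0505) ≈ 0.43 dB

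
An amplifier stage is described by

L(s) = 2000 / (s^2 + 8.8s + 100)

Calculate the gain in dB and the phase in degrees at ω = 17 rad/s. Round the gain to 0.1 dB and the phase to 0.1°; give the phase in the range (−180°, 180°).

18.4 dB, -141.6°

At s = jω = j17:
quadratic: (j17)² + 8.8·j17 + 100 = -189 + j149.6 → |·| ≈ 241.04, ∠ ≈ 141.64°
|L| = 2000 / 241.04 ≈ 8.2974
Gain = 20 log₁₀(8.2974) ≈ 18.38 dB
∠L = 0.00° − 141.64° = -141.64°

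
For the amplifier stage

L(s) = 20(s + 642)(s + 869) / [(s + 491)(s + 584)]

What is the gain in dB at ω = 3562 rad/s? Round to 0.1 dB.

26.2 dB

At s = jω = j3562:
zero (s+642): 642 + j3562 → |·| = √(642²+3562²) = √13100008 ≈ 3619.4, ∠ = arctan(3562/642) ≈ 79.78°
zero (s+869): 869 + j3562 → |·| = √(869²+3562²) = √13443005 ≈ 3666.5, ∠ = arctan(3562/869) ≈ 76.29°
pole (s+491): 491 + j3562 → |·| = √(491²+3562²) = √12928925 ≈ 3595.7, ∠ = arctan(3562/491) ≈ 82.15°
pole (s+584): 584 + j3562 → |·| = √(584²+3562²) = √13028900 ≈ 3609.6, ∠ = arctan(3562/584) ≈ 80.69°
|L| = 20 · 1.3271e+07 / 1.2979e+07 ≈ 20.45
Gain = 20 log₁₀(20.45) ≈ 26.21 dB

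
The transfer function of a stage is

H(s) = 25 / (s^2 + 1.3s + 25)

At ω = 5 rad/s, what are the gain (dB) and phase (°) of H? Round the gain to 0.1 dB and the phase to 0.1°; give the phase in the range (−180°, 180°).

At s = jω = j5:
quadratic: (j5)² + 1.3·j5 + 25 = 0 + j6.5 → |·| ≈ 6.5, ∠ ≈ 90.00°
|H| = 25 / 6.5 ≈ 3.8462
Gain = 20 log₁₀(3.8462) ≈ 11.70 dB
∠H = 0.00° − 90.00° = -90.00°

11.7 dB, -90.0°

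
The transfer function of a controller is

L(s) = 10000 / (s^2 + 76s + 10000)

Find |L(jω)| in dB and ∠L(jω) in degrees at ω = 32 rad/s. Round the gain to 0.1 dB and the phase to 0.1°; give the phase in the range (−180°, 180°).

At s = jω = j32:
quadratic: (j32)² + 76·j32 + 10000 = 8976 + j2432 → |·| ≈ 9299.6, ∠ ≈ 15.16°
|L| = 10000 / 9299.6 ≈ 1.0753
Gain = 20 log₁₀(1.0753) ≈ 0.63 dB
∠L = 0.00° − 15.16° = -15.16°

0.6 dB, -15.2°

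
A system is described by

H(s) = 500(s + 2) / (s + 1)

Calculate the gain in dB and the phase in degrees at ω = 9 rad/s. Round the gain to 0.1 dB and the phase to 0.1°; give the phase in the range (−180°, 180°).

At s = jω = j9:
zero (s+2): 2 + j9 → |·| = √(2²+9²) = √85 ≈ 9.2195, ∠ = arctan(9/2) ≈ 77.47°
pole (s+1): 1 + j9 → |·| = √(1²+9²) = √82 ≈ 9.0554, ∠ = arctan(9/1) ≈ 83.66°
|H| = 500 · 9.2195 / 9.0554 ≈ 509.06
Gain = 20 log₁₀(509.06) ≈ 54.14 dB
∠H = 77.47° − 83.66° = -6.19°

54.1 dB, -6.2°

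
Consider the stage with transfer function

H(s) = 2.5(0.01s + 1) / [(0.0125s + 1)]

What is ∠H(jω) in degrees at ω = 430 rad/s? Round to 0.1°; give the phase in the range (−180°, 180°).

-2.6°

At ω = 430 rad/s:
zero (1 + j430·0.01) = 1 + j4.3 → |·| ≈ 4.4147, ∠ ≈ 76.91°
pole (1 + j430·0.0125) = 1 + j5.375 → |·| ≈ 5.4672, ∠ ≈ 79.46°
∠H = (76.91°) − (79.46°) = -2.55°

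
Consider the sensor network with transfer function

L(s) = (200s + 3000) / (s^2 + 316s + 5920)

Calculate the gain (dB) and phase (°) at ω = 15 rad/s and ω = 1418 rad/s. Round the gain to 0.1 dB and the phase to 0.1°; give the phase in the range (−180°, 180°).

ω = 15: -4.8 dB, 5.2°; ω = 1418: -17.2 dB, -78.0°

Substitute s = j15:
Numerator: 200(j15) + 3000 = 3000 + j3000
Denominator: (j15)^2 + 316(j15) + 5920 = 5695 + j4740
|N| = √(3000² + 3000²) ≈ 4242.6, ∠N ≈ 45.00°
|D| = √(5695² + 4740²) ≈ 7409.5, ∠D ≈ 39.77°
|L| = 4242.6 / 7409.5 ≈ 0.57259
Gain = 20 log₁₀(0.57259) ≈ -4.84 dB
∠L = 45.00° − 39.77° = 5.23°

Substitute s = j1418:
Numerator: 200(j1418) + 3000 = 3000 + j283600
Denominator: (j1418)^2 + 316(j1418) + 5920 = -2004804 + j448088
|N| = √(3000² + 283600²) ≈ 2.8362e+05, ∠N ≈ 89.39°
|D| = √(2004804² + 448088²) ≈ 2.0543e+06, ∠D ≈ 167.40°
|L| = 2.8362e+05 / 2.0543e+06 ≈ 0.13806
Gain = 20 log₁₀(0.13806) ≈ -17.20 dB
∠L = 89.39° − 167.40° = -78.01°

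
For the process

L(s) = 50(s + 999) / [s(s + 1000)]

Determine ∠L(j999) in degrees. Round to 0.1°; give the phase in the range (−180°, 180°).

-90.0°

At s = jω = j999:
zero (s+999): 999 + j999 → |·| = √(999²+999²) = √1996002 ≈ 1412.8, ∠ = arctan(999/999) ≈ 45.00°
pole (s+1000): 1000 + j999 → |·| = √(1000²+999²) = √1998001 ≈ 1413.5, ∠ = arctan(999/1000) ≈ 44.97°
pole at origin: |s| = 999, ∠ = 90.00° (in denominator)
∠L = 45.00° − 134.97° = -89.97°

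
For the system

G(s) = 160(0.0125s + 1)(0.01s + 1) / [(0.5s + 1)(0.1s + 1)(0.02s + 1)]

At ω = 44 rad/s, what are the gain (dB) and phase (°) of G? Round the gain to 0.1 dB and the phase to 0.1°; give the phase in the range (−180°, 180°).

At ω = 44 rad/s:
zero (1 + j44·0.0125) = 1 + j0.55 → |·| ≈ 1.1413, ∠ ≈ 28.81°
zero (1 + j44·0.01) = 1 + j0.44 → |·| ≈ 1.0925, ∠ ≈ 23.75°
pole (1 + j44·0.5) = 1 + j22 → |·| ≈ 22.023, ∠ ≈ 87.40°
pole (1 + j44·0.1) = 1 + j4.4 → |·| ≈ 4.5122, ∠ ≈ 77.20°
pole (1 + j44·0.02) = 1 + j0.88 → |·| ≈ 1.3321, ∠ ≈ 41.35°
|G| = 160 · 1.1413 · 1.0925 / (22.023 · 4.5122 · 1.3321) ≈ 1.5071
Gain = 20 log₁₀(1.5071) ≈ 3.56 dB
∠G = (28.81° + 23.75°) − (87.40° + 77.20° + 41.35°) = -153.39°

3.6 dB, -153.4°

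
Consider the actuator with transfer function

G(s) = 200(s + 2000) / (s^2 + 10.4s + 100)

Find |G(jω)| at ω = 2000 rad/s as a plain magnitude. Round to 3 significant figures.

At s = jω = j2000:
zero (s+2000): 2000 + j2000 → |·| = √(2000²+2000²) = √8000000 ≈ 2828.4, ∠ = arctan(2000/2000) ≈ 45.00°
quadratic: (j2000)² + 10.4·j2000 + 100 = -3999900 + j20800 → |·| ≈ 4e+06, ∠ ≈ 179.70°
|G| = 200 · 2828.4 / 4e+06 ≈ 0.14142

0.141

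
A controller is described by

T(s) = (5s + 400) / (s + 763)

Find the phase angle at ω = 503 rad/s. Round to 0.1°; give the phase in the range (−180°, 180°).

Substitute s = j503:
Numerator: 5(j503) + 400 = 400 + j2515
Denominator: (j503) + 763 = 763 + j503
|N| = √(400² + 2515²) ≈ 2546.6, ∠N ≈ 80.96°
|D| = √(763² + 503²) ≈ 913.88, ∠D ≈ 33.39°
∠T = 80.96° − 33.39° = 47.57°

47.6°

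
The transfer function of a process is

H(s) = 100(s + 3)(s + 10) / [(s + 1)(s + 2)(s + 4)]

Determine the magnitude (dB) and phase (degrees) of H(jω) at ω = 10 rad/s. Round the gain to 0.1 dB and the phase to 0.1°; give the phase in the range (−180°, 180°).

22.5 dB, -112.9°

At s = jω = j10:
zero (s+3): 3 + j10 → |·| = √(3²+10²) = √109 ≈ 10.44, ∠ = arctan(10/3) ≈ 73.30°
zero (s+10): 10 + j10 → |·| = √(10²+10²) = √200 ≈ 14.142, ∠ = arctan(10/10) ≈ 45.00°
pole (s+1): 1 + j10 → |·| = √(1²+10²) = √101 ≈ 10.05, ∠ = arctan(10/1) ≈ 84.29°
pole (s+2): 2 + j10 → |·| = √(2²+10²) = √104 ≈ 10.198, ∠ = arctan(10/2) ≈ 78.69°
pole (s+4): 4 + j10 → |·| = √(4²+10²) = √116 ≈ 10.77, ∠ = arctan(10/4) ≈ 68.20°
|H| = 100 · 147.64 / 1103.8 ≈ 13.376
Gain = 20 log₁₀(13.376) ≈ 22.53 dB
∠H = 118.30° − 231.18° = -112.88°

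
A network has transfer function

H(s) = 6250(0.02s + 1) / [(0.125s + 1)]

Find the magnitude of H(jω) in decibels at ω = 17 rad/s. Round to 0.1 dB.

69.0 dB

At ω = 17 rad/s:
zero (1 + j17·0.02) = 1 + j0.34 → |·| ≈ 1.0562, ∠ ≈ 18.78°
pole (1 + j17·0.125) = 1 + j2.125 → |·| ≈ 2.3485, ∠ ≈ 64.80°
|H| = 6250 · 1.0562 / (2.3485) ≈ 2810.8
Gain = 20 log₁₀(2810.8) ≈ 68.98 dB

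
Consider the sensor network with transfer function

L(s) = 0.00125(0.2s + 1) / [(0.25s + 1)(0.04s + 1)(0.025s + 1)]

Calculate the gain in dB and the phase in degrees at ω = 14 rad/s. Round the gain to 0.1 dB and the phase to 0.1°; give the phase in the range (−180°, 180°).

At ω = 14 rad/s:
zero (1 + j14·0.2) = 1 + j2.8 → |·| ≈ 2.9732, ∠ ≈ 70.35°
pole (1 + j14·0.25) = 1 + j3.5 → |·| ≈ 3.6401, ∠ ≈ 74.05°
pole (1 + j14·0.04) = 1 + j0.56 → |·| ≈ 1.1461, ∠ ≈ 29.25°
pole (1 + j14·0.025) = 1 + j0.35 → |·| ≈ 1.0595, ∠ ≈ 19.29°
|L| = 0.00125 · 2.9732 / (3.6401 · 1.1461 · 1.0595) ≈ 0.00084081
Gain = 20 log₁₀(0.00084081) ≈ -61.51 dB
∠L = (70.35°) − (74.05° + 29.25° + 19.29°) = -52.24°

-61.5 dB, -52.2°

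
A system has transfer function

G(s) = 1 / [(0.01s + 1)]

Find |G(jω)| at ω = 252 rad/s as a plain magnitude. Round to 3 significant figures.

At ω = 252 rad/s:
pole (1 + j252·0.01) = 1 + j2.52 → |·| ≈ 2.7112, ∠ ≈ 68.36°
|G| = 1 · 1 / (2.7112) ≈ 0.36884

0.369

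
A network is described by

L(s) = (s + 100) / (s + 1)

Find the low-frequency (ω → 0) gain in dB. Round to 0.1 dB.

40.0 dB

L(0) = 100 / 1 = 100
20 log₁₀(100) ≈ 40.00 dB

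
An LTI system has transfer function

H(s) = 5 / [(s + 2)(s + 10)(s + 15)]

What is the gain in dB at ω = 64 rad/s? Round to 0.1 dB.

At s = jω = j64:
pole (s+2): 2 + j64 → |·| = √(2²+64²) = √4100 ≈ 64.031, ∠ = arctan(64/2) ≈ 88.21°
pole (s+10): 10 + j64 → |·| = √(10²+64²) = √4196 ≈ 64.777, ∠ = arctan(64/10) ≈ 81.12°
pole (s+15): 15 + j64 → |·| = √(15²+64²) = √4321 ≈ 65.734, ∠ = arctan(64/15) ≈ 76.81°
|H| = 5 / 2.7265e+05 ≈ 1.8339e-05
Gain = 20 log₁₀(1.8339e-05) ≈ -94.73 dB

-94.7 dB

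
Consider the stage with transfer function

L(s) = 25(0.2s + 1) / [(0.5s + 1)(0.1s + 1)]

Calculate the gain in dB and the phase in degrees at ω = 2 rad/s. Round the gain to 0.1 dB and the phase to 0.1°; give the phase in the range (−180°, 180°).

At ω = 2 rad/s:
zero (1 + j2·0.2) = 1 + j0.4 → |·| ≈ 1.077, ∠ ≈ 21.80°
pole (1 + j2·0.5) = 1 + j1 → |·| ≈ 1.4142, ∠ ≈ 45.00°
pole (1 + j2·0.1) = 1 + j0.2 → |·| ≈ 1.0198, ∠ ≈ 11.31°
|L| = 25 · 1.077 / (1.4142 · 1.0198) ≈ 18.669
Gain = 20 log₁₀(18.669) ≈ 25.42 dB
∠L = (21.80°) − (45.00° + 11.31°) = -34.51°

25.4 dB, -34.5°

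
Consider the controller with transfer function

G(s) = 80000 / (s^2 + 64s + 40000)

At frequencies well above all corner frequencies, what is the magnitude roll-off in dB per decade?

-40 dB/decade

Each pole contributes −20 dB/decade at high frequency; each zero contributes +20 dB/decade.
Net: 0 zero(s) − 2 pole(s) → -40 dB/decade.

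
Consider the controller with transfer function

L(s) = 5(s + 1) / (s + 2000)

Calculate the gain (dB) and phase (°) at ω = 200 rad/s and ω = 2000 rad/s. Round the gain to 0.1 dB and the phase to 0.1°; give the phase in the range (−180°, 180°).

At s = jω = j200:
zero (s+1): 1 + j200 → |·| = √(1²+200²) = √40001 ≈ 200, ∠ = arctan(200/1) ≈ 89.71°
pole (s+2000): 2000 + j200 → |·| = √(2000²+200²) = √4040000 ≈ 2010, ∠ = arctan(200/2000) ≈ 5.71°
|L| = 5 · 200 / 2010 ≈ 0.49751
Gain = 20 log₁₀(0.49751) ≈ -6.06 dB
∠L = 89.71° − 5.71° = 84.00°

At s = jω = j2000:
zero (s+1): 1 + j2000 → |·| = √(1²+2000²) = √4000001 ≈ 2000, ∠ = arctan(2000/1) ≈ 89.97°
pole (s+2000): 2000 + j2000 → |·| = √(2000²+2000²) = √8000000 ≈ 2828.4, ∠ = arctan(2000/2000) ≈ 45.00°
|L| = 5 · 2000 / 2828.4 ≈ 3.5356
Gain = 20 log₁₀(3.5356) ≈ 10.97 dB
∠L = 89.97° − 45.00° = 44.97°

ω = 200: -6.1 dB, 84.0°; ω = 2000: 11.0 dB, 45.0°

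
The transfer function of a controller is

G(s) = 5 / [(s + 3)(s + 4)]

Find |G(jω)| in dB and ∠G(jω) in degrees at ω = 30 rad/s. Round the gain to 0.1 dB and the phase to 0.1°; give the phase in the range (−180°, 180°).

-45.2 dB, -166.7°

At s = jω = j30:
pole (s+3): 3 + j30 → |·| = √(3²+30²) = √909 ≈ 30.15, ∠ = arctan(30/3) ≈ 84.29°
pole (s+4): 4 + j30 → |·| = √(4²+30²) = √916 ≈ 30.265, ∠ = arctan(30/4) ≈ 82.41°
|G| = 5 / 912.49 ≈ 0.0054795
Gain = 20 log₁₀(0.0054795) ≈ -45.23 dB
∠G = 0.00° − 166.70° = -166.70°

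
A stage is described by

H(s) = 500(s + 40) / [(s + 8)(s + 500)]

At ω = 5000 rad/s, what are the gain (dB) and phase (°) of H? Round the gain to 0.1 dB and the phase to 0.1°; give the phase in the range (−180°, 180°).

-20.0 dB, -84.7°

At s = jω = j5000:
zero (s+40): 40 + j5000 → |·| = √(40²+5000²) = √25001600 ≈ 5000.2, ∠ = arctan(5000/40) ≈ 89.54°
pole (s+8): 8 + j5000 → |·| = √(8²+5000²) = √25000064 ≈ 5000, ∠ = arctan(5000/8) ≈ 89.91°
pole (s+500): 500 + j5000 → |·| = √(500²+5000²) = √25250000 ≈ 5024.9, ∠ = arctan(5000/500) ≈ 84.29°
|H| = 500 · 5000.2 / 2.5124e+07 ≈ 0.09951
Gain = 20 log₁₀(0.09951) ≈ -20.04 dB
∠H = 89.54° − 174.20° = -84.66°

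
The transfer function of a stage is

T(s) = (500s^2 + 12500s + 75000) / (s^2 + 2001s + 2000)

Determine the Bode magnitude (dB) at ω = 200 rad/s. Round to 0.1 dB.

Substitute s = j200:
Numerator: 500(j200)^2 + 12500(j200) + 75000 = -19925000 + j2500000
Denominator: (j200)^2 + 2001(j200) + 2000 = -38000 + j400200
|N| = √(19925000² + 2500000²) ≈ 2.0081e+07, ∠N ≈ 172.85°
|D| = √(38000² + 400200²) ≈ 4.02e+05, ∠D ≈ 95.42°
|T| = 2.0081e+07 / 4.02e+05 ≈ 49.953
Gain = 20 log₁₀(49.953) ≈ 33.97 dB

34.0 dB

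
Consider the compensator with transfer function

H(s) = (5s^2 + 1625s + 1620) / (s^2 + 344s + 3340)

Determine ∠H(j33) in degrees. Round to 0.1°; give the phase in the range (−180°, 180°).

15.3°

Substitute s = j33:
Numerator: 5(j33)^2 + 1625(j33) + 1620 = -3825 + j53625
Denominator: (j33)^2 + 344(j33) + 3340 = 2251 + j11352
|N| = √(3825² + 53625²) ≈ 53761, ∠N ≈ 94.08°
|D| = √(2251² + 11352²) ≈ 11573, ∠D ≈ 78.78°
∠H = 94.08° − 78.78° = 15.30°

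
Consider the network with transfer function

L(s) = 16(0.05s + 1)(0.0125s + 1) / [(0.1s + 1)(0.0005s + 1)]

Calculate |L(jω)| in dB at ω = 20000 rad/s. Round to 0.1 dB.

46.0 dB

At ω = 20000 rad/s:
zero (1 + j20000·0.05) = 1 + j1000 → |·| ≈ 1000, ∠ ≈ 89.94°
zero (1 + j20000·0.0125) = 1 + j250 → |·| ≈ 250, ∠ ≈ 89.77°
pole (1 + j20000·0.1) = 1 + j2000 → |·| ≈ 2000, ∠ ≈ 89.97°
pole (1 + j20000·0.0005) = 1 + j10 → |·| ≈ 10.05, ∠ ≈ 84.29°
|L| = 16 · 1000 · 250 / (2000 · 10.05) ≈ 199
Gain = 20 log₁₀(199) ≈ 45.98 dB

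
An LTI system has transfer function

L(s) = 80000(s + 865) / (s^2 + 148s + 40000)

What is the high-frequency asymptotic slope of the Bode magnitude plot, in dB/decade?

Each pole contributes −20 dB/decade at high frequency; each zero contributes +20 dB/decade.
Net: 1 zero(s) − 2 pole(s) → -20 dB/decade.

-20 dB/decade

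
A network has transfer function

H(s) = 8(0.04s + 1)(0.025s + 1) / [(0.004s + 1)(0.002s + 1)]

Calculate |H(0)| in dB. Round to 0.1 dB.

18.1 dB

H(0) = 8 · 1 / 1 = 8
20 log₁₀(8) ≈ 18.06 dB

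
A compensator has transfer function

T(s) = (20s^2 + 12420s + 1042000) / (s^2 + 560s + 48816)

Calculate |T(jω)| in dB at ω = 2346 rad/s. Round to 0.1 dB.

Substitute s = j2346:
Numerator: 20(j2346)^2 + 12420(j2346) + 1042000 = -109032320 + j29137320
Denominator: (j2346)^2 + 560(j2346) + 48816 = -5454900 + j1313760
|N| = √(109032320² + 29137320²) ≈ 1.1286e+08, ∠N ≈ 165.04°
|D| = √(5454900² + 1313760²) ≈ 5.6109e+06, ∠D ≈ 166.46°
|T| = 1.1286e+08 / 5.6109e+06 ≈ 20.114
Gain = 20 log₁₀(20.114) ≈ 26.07 dB

26.1 dB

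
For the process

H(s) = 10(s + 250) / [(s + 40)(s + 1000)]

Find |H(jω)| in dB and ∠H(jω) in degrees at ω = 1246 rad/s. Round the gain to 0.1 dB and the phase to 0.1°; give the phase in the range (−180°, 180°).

-43.9 dB, -60.8°

At s = jω = j1246:
zero (s+250): 250 + j1246 → |·| = √(250²+1246²) = √1615016 ≈ 1270.8, ∠ = arctan(1246/250) ≈ 78.65°
pole (s+40): 40 + j1246 → |·| = √(40²+1246²) = √1554116 ≈ 1246.6, ∠ = arctan(1246/40) ≈ 88.16°
pole (s+1000): 1000 + j1246 → |·| = √(1000²+1246²) = √2552516 ≈ 1597.7, ∠ = arctan(1246/1000) ≈ 51.25°
|H| = 10 · 1270.8 / 1.9917e+06 ≈ 0.0063805
Gain = 20 log₁₀(0.0063805) ≈ -43.90 dB
∠H = 78.65° − 139.41° = -60.76°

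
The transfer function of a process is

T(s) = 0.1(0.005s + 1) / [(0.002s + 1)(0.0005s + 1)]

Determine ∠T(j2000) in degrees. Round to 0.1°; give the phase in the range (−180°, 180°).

-36.7°

At ω = 2000 rad/s:
zero (1 + j2000·0.005) = 1 + j10 → |·| ≈ 10.05, ∠ ≈ 84.29°
pole (1 + j2000·0.002) = 1 + j4 → |·| ≈ 4.1231, ∠ ≈ 75.96°
pole (1 + j2000·0.0005) = 1 + j1 → |·| ≈ 1.4142, ∠ ≈ 45.00°
∠T = (84.29°) − (75.96° + 45.00°) = -36.67°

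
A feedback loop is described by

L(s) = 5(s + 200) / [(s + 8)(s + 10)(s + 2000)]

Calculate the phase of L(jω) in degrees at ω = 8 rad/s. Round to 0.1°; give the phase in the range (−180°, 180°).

At s = jω = j8:
zero (s+200): 200 + j8 → |·| = √(200²+8²) = √40064 ≈ 200.16, ∠ = arctan(8/200) ≈ 2.29°
pole (s+8): 8 + j8 → |·| = √(8²+8²) = √128 ≈ 11.314, ∠ = arctan(8/8) ≈ 45.00°
pole (s+10): 10 + j8 → |·| = √(10²+8²) = √164 ≈ 12.806, ∠ = arctan(8/10) ≈ 38.66°
pole (s+2000): 2000 + j8 → |·| = √(2000²+8²) = √4000064 ≈ 2000, ∠ = arctan(8/2000) ≈ 0.23°
∠L = 2.29° − 83.89° = -81.60°

-81.6°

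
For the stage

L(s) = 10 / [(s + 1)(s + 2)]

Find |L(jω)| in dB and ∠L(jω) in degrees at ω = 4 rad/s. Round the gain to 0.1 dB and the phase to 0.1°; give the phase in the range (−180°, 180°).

-5.3 dB, -139.4°

At s = jω = j4:
pole (s+1): 1 + j4 → |·| = √(1²+4²) = √17 ≈ 4.1231, ∠ = arctan(4/1) ≈ 75.96°
pole (s+2): 2 + j4 → |·| = √(2²+4²) = √20 ≈ 4.4721, ∠ = arctan(4/2) ≈ 63.43°
|L| = 10 / 18.439 ≈ 0.54233
Gain = 20 log₁₀(0.54233) ≈ -5.31 dB
∠L = 0.00° − 139.39° = -139.39°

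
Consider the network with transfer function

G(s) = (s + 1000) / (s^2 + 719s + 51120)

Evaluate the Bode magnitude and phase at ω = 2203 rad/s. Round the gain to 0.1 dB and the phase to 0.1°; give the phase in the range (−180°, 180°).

Substitute s = j2203:
Numerator: (j2203) + 1000 = 1000 + j2203
Denominator: (j2203)^2 + 719(j2203) + 51120 = -4802089 + j1583957
|N| = √(1000² + 2203²) ≈ 2419.3, ∠N ≈ 65.59°
|D| = √(4802089² + 1583957²) ≈ 5.0566e+06, ∠D ≈ 161.74°
|G| = 2419.3 / 5.0566e+06 ≈ 0.00047844
Gain = 20 log₁₀(0.00047844) ≈ -66.40 dB
∠G = 65.59° − 161.74° = -96.15°

-66.4 dB, -96.2°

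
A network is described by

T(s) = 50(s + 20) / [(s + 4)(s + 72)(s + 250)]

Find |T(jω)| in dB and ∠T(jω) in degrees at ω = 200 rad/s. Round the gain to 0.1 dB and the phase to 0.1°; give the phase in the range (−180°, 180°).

-62.6 dB, -113.4°

At s = jω = j200:
zero (s+20): 20 + j200 → |·| = √(20²+200²) = √40400 ≈ 201, ∠ = arctan(200/20) ≈ 84.29°
pole (s+4): 4 + j200 → |·| = √(4²+200²) = √40016 ≈ 200.04, ∠ = arctan(200/4) ≈ 88.85°
pole (s+72): 72 + j200 → |·| = √(72²+200²) = √45184 ≈ 212.57, ∠ = arctan(200/72) ≈ 70.20°
pole (s+250): 250 + j200 → |·| = √(250²+200²) = √102500 ≈ 320.16, ∠ = arctan(200/250) ≈ 38.66°
|T| = 50 · 201 / 1.3614e+07 ≈ 0.00073821
Gain = 20 log₁₀(0.00073821) ≈ -62.64 dB
∠T = 84.29° − 197.71° = -113.42°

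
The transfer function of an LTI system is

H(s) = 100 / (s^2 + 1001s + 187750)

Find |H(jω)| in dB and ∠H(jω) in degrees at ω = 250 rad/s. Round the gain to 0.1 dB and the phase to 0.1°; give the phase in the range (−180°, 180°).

-68.9 dB, -63.4°

Substitute s = j250:
Numerator: 100 = 100 + j0
Denominator: (j250)^2 + 1001(j250) + 187750 = 125250 + j250250
|N| = √(100² + 0²) ≈ 100, ∠N ≈ 0.00°
|D| = √(125250² + 250250²) ≈ 2.7984e+05, ∠D ≈ 63.41°
|H| = 100 / 2.7984e+05 ≈ 0.00035735
Gain = 20 log₁₀(0.00035735) ≈ -68.94 dB
∠H = 0.00° − 63.41° = -63.41°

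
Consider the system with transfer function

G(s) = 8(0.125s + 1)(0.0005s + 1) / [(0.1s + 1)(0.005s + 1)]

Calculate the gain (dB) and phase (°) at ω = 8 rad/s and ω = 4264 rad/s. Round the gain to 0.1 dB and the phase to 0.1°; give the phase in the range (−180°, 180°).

ω = 8: 18.9 dB, 4.3°; ω = 4264: 0.9 dB, -22.4°

At ω = 8 rad/s:
zero (1 + j8·0.125) = 1 + j1 → |·| ≈ 1.4142, ∠ ≈ 45.00°
zero (1 + j8·0.0005) = 1 + j0.004 → |·| ≈ 1, ∠ ≈ 0.23°
pole (1 + j8·0.1) = 1 + j0.8 → |·| ≈ 1.2806, ∠ ≈ 38.66°
pole (1 + j8·0.005) = 1 + j0.04 → |·| ≈ 1.0008, ∠ ≈ 2.29°
|G| = 8 · 1.4142 · 1 / (1.2806 · 1.0008) ≈ 8.8275
Gain = 20 log₁₀(8.8275) ≈ 18.92 dB
∠G = (45.00° + 0.23°) − (38.66° + 2.29°) = 4.28°

At ω = 4264 rad/s:
zero (1 + j4264·0.125) = 1 + j533 → |·| ≈ 533, ∠ ≈ 89.89°
zero (1 + j4264·0.0005) = 1 + j2.132 → |·| ≈ 2.3549, ∠ ≈ 64.87°
pole (1 + j4264·0.1) = 1 + j426.4 → |·| ≈ 426.4, ∠ ≈ 89.87°
pole (1 + j4264·0.005) = 1 + j21.32 → |·| ≈ 21.343, ∠ ≈ 87.31°
|G| = 8 · 533 · 2.3549 / (426.4 · 21.343) ≈ 1.1034
Gain = 20 log₁₀(1.1034) ≈ 0.85 dB
∠G = (89.89° + 64.87°) − (89.87° + 87.31°) = -22.42°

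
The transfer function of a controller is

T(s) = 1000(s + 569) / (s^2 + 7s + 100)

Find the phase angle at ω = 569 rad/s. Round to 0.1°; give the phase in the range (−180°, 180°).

-134.3°

At s = jω = j569:
zero (s+569): 569 + j569 → |·| = √(569²+569²) = √647522 ≈ 804.69, ∠ = arctan(569/569) ≈ 45.00°
quadratic: (j569)² + 7·j569 + 100 = -323661 + j3983 → |·| ≈ 3.2369e+05, ∠ ≈ 179.29°
∠T = 45.00° − 179.29° = -134.29°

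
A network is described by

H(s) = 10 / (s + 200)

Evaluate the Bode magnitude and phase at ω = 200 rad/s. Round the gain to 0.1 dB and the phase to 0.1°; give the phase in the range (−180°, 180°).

At s = jω = j200:
pole (s+200): 200 + j200 → |·| = √(200²+200²) = √80000 ≈ 282.84, ∠ = arctan(200/200) ≈ 45.00°
|H| = 10 / 282.84 ≈ 0.035356
Gain = 20 log₁₀(0.035356) ≈ -29.03 dB
∠H = 0.00° − 45.00° = -45.00°

-29.0 dB, -45.0°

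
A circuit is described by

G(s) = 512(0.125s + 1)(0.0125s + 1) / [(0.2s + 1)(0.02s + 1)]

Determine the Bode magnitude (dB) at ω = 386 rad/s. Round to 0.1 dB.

46.1 dB

At ω = 386 rad/s:
zero (1 + j386·0.125) = 1 + j48.25 → |·| ≈ 48.26, ∠ ≈ 88.81°
zero (1 + j386·0.0125) = 1 + j4.825 → |·| ≈ 4.9275, ∠ ≈ 78.29°
pole (1 + j386·0.2) = 1 + j77.2 → |·| ≈ 77.206, ∠ ≈ 89.26°
pole (1 + j386·0.02) = 1 + j7.72 → |·| ≈ 7.7845, ∠ ≈ 82.62°
|G| = 512 · 48.26 · 4.9275 / (77.206 · 7.7845) ≈ 202.58
Gain = 20 log₁₀(202.58) ≈ 46.13 dB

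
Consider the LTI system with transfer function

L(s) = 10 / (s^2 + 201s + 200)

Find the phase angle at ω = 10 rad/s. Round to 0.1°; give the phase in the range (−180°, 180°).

Substitute s = j10:
Numerator: 10 = 10 + j0
Denominator: (j10)^2 + 201(j10) + 200 = 100 + j2010
|N| = √(10² + 0²) ≈ 10, ∠N ≈ 0.00°
|D| = √(100² + 2010²) ≈ 2012.5, ∠D ≈ 87.15°
∠L = 0.00° − 87.15° = -87.15°

-87.2°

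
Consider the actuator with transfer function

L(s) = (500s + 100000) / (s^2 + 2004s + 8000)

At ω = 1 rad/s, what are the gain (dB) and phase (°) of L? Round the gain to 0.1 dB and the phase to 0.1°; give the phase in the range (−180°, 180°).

Substitute s = j1:
Numerator: 500(j1) + 100000 = 100000 + j500
Denominator: (j1)^2 + 2004(j1) + 8000 = 7999 + j2004
|N| = √(100000² + 500²) ≈ 1e+05, ∠N ≈ 0.29°
|D| = √(7999² + 2004²) ≈ 8246.2, ∠D ≈ 14.06°
|L| = 1e+05 / 8246.2 ≈ 12.127
Gain = 20 log₁₀(12.127) ≈ 21.68 dB
∠L = 0.29° − 14.06° = -13.77°

21.7 dB, -13.8°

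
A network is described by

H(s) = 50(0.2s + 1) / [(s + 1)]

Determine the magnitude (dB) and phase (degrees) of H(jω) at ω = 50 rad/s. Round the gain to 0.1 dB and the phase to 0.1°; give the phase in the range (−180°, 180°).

At ω = 50 rad/s:
zero (1 + j50·0.2) = 1 + j10 → |·| ≈ 10.05, ∠ ≈ 84.29°
pole (1 + j50·1) = 1 + j50 → |·| ≈ 50.01, ∠ ≈ 88.85°
|H| = 50 · 10.05 / (50.01) ≈ 10.048
Gain = 20 log₁₀(10.048) ≈ 20.04 dB
∠H = (84.29°) − (88.85°) = -4.56°

20.0 dB, -4.6°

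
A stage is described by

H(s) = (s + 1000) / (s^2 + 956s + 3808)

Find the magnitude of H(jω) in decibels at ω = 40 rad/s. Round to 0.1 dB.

-31.7 dB

Substitute s = j40:
Numerator: (j40) + 1000 = 1000 + j40
Denominator: (j40)^2 + 956(j40) + 3808 = 2208 + j38240
|N| = √(1000² + 40²) ≈ 1000.8, ∠N ≈ 2.29°
|D| = √(2208² + 38240²) ≈ 38304, ∠D ≈ 86.70°
|H| = 1000.8 / 38304 ≈ 0.026128
Gain = 20 log₁₀(0.026128) ≈ -31.66 dB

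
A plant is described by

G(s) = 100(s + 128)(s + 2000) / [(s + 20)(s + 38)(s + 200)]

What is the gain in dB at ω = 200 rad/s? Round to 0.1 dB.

12.3 dB

At s = jω = j200:
zero (s+128): 128 + j200 → |·| = √(128²+200²) = √56384 ≈ 237.45, ∠ = arctan(200/128) ≈ 57.38°
zero (s+2000): 2000 + j200 → |·| = √(2000²+200²) = √4040000 ≈ 2010, ∠ = arctan(200/2000) ≈ 5.71°
pole (s+20): 20 + j200 → |·| = √(20²+200²) = √40400 ≈ 201, ∠ = arctan(200/20) ≈ 84.29°
pole (s+38): 38 + j200 → |·| = √(38²+200²) = √41444 ≈ 203.58, ∠ = arctan(200/38) ≈ 79.24°
pole (s+200): 200 + j200 → |·| = √(200²+200²) = √80000 ≈ 282.84, ∠ = arctan(200/200) ≈ 45.00°
|G| = 100 · 4.7727e+05 / 1.1574e+07 ≈ 4.1236
Gain = 20 log₁₀(4.1236) ≈ 12.31 dB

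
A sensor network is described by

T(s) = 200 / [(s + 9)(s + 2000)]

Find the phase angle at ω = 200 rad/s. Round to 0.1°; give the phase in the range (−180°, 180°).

-93.1°

At s = jω = j200:
pole (s+9): 9 + j200 → |·| = √(9²+200²) = √40081 ≈ 200.2, ∠ = arctan(200/9) ≈ 87.42°
pole (s+2000): 2000 + j200 → |·| = √(2000²+200²) = √4040000 ≈ 2010, ∠ = arctan(200/2000) ≈ 5.71°
∠T = 0.00° − 93.13° = -93.13°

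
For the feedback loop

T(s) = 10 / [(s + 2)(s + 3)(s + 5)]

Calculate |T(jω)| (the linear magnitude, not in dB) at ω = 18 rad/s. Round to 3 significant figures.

0.00162

At s = jω = j18:
pole (s+2): 2 + j18 → |·| = √(2²+18²) = √328 ≈ 18.111, ∠ = arctan(18/2) ≈ 83.66°
pole (s+3): 3 + j18 → |·| = √(3²+18²) = √333 ≈ 18.248, ∠ = arctan(18/3) ≈ 80.54°
pole (s+5): 5 + j18 → |·| = √(5²+18²) = √349 ≈ 18.682, ∠ = arctan(18/5) ≈ 74.48°
|T| = 10 / 6174.2 ≈ 0.0016196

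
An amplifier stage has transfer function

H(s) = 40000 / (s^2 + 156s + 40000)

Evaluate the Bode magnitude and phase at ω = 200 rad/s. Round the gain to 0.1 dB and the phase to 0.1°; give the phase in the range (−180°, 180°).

At s = jω = j200:
quadratic: (j200)² + 156·j200 + 40000 = 0 + j31200 → |·| ≈ 31200, ∠ ≈ 90.00°
|H| = 40000 / 31200 ≈ 1.2821
Gain = 20 log₁₀(1.2821) ≈ 2.16 dB
∠H = 0.00° − 90.00° = -90.00°

2.2 dB, -90.0°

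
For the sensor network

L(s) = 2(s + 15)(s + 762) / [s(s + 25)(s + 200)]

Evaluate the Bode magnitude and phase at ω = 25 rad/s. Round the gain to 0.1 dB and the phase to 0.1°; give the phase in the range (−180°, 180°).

-12.1 dB, -81.2°

At s = jω = j25:
zero (s+15): 15 + j25 → |·| = √(15²+25²) = √850 ≈ 29.155, ∠ = arctan(25/15) ≈ 59.04°
zero (s+762): 762 + j25 → |·| = √(762²+25²) = √581269 ≈ 762.41, ∠ = arctan(25/762) ≈ 1.88°
pole (s+25): 25 + j25 → |·| = √(25²+25²) = √1250 ≈ 35.355, ∠ = arctan(25/25) ≈ 45.00°
pole (s+200): 200 + j25 → |·| = √(200²+25²) = √40625 ≈ 201.56, ∠ = arctan(25/200) ≈ 7.13°
pole at origin: |s| = 25, ∠ = 90.00° (in denominator)
|L| = 2 · 22228 / 1.7815e+05 ≈ 0.24954
Gain = 20 log₁₀(0.24954) ≈ -12.06 dB
∠L = 60.92° − 142.13° = -81.21°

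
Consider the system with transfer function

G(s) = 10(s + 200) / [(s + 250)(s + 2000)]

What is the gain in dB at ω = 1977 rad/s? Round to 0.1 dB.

At s = jω = j1977:
zero (s+200): 200 + j1977 → |·| = √(200²+1977²) = √3948529 ≈ 1987.1, ∠ = arctan(1977/200) ≈ 84.22°
pole (s+250): 250 + j1977 → |·| = √(250²+1977²) = √3971029 ≈ 1992.7, ∠ = arctan(1977/250) ≈ 82.79°
pole (s+2000): 2000 + j1977 → |·| = √(2000²+1977²) = √7908529 ≈ 2812.2, ∠ = arctan(1977/2000) ≈ 44.67°
|G| = 10 · 1987.1 / 5.6039e+06 ≈ 0.0035459
Gain = 20 log₁₀(0.0035459) ≈ -49.01 dB

-49.0 dB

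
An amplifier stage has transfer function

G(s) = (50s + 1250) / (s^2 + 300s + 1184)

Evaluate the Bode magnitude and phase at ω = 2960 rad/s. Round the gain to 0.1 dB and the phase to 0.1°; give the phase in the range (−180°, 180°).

-35.5 dB, -84.7°

Substitute s = j2960:
Numerator: 50(j2960) + 1250 = 1250 + j148000
Denominator: (j2960)^2 + 300(j2960) + 1184 = -8760416 + j888000
|N| = √(1250² + 148000²) ≈ 1.4801e+05, ∠N ≈ 89.52°
|D| = √(8760416² + 888000²) ≈ 8.8053e+06, ∠D ≈ 174.21°
|G| = 1.4801e+05 / 8.8053e+06 ≈ 0.016809
Gain = 20 log₁₀(0.016809) ≈ -35.49 dB
∠G = 89.52° − 174.21° = -84.69°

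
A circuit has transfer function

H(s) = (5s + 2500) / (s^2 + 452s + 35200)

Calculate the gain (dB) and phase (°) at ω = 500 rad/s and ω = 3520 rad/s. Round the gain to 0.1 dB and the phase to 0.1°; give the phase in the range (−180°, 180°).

Substitute s = j500:
Numerator: 5(j500) + 2500 = 2500 + j2500
Denominator: (j500)^2 + 452(j500) + 35200 = -214800 + j226000
|N| = √(2500² + 2500²) ≈ 3535.5, ∠N ≈ 45.00°
|D| = √(214800² + 226000²) ≈ 3.1179e+05, ∠D ≈ 133.54°
|H| = 3535.5 / 3.1179e+05 ≈ 0.011339
Gain = 20 log₁₀(0.011339) ≈ -38.91 dB
∠H = 45.00° − 133.54° = -88.54°

Substitute s = j3520:
Numerator: 5(j3520) + 2500 = 2500 + j17600
Denominator: (j3520)^2 + 452(j3520) + 35200 = -12355200 + j1591040
|N| = √(2500² + 17600²) ≈ 17777, ∠N ≈ 81.92°
|D| = √(12355200² + 1591040²) ≈ 1.2457e+07, ∠D ≈ 172.66°
|H| = 17777 / 1.2457e+07 ≈ 0.0014271
Gain = 20 log₁₀(0.0014271) ≈ -56.91 dB
∠H = 81.92° − 172.66° = -90.74°

ω = 500: -38.9 dB, -88.5°; ω = 3520: -56.9 dB, -90.7°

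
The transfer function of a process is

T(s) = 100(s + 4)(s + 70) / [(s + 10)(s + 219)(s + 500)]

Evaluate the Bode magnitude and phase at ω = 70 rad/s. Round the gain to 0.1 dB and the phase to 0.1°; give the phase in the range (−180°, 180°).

-21.5 dB, 24.2°

At s = jω = j70:
zero (s+4): 4 + j70 → |·| = √(4²+70²) = √4916 ≈ 70.114, ∠ = arctan(70/4) ≈ 86.73°
zero (s+70): 70 + j70 → |·| = √(70²+70²) = √9800 ≈ 98.995, ∠ = arctan(70/70) ≈ 45.00°
pole (s+10): 10 + j70 → |·| = √(10²+70²) = √5000 ≈ 70.711, ∠ = arctan(70/10) ≈ 81.87°
pole (s+219): 219 + j70 → |·| = √(219²+70²) = √52861 ≈ 229.92, ∠ = arctan(70/219) ≈ 17.73°
pole (s+500): 500 + j70 → |·| = √(500²+70²) = √254900 ≈ 504.88, ∠ = arctan(70/500) ≈ 7.97°
|T| = 100 · 6940.9 / 8.2083e+06 ≈ 0.08456
Gain = 20 log₁₀(0.08456) ≈ -21.46 dB
∠T = 131.73° − 107.57° = 24.16°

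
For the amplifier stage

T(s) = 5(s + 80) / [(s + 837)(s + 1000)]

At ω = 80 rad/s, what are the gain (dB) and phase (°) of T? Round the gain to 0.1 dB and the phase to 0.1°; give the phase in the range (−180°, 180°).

At s = jω = j80:
zero (s+80): 80 + j80 → |·| = √(80²+80²) = √12800 ≈ 113.14, ∠ = arctan(80/80) ≈ 45.00°
pole (s+837): 837 + j80 → |·| = √(837²+80²) = √706969 ≈ 840.81, ∠ = arctan(80/837) ≈ 5.46°
pole (s+1000): 1000 + j80 → |·| = √(1000²+80²) = √1006400 ≈ 1003.2, ∠ = arctan(80/1000) ≈ 4.57°
|T| = 5 · 113.14 / 8.435e+05 ≈ 0.00067066
Gain = 20 log₁₀(0.00067066) ≈ -63.47 dB
∠T = 45.00° − 10.03° = 34.97°

-63.5 dB, 35.0°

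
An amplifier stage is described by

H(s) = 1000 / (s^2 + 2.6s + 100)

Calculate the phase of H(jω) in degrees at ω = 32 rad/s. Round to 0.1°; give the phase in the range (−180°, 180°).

At s = jω = j32:
quadratic: (j32)² + 2.6·j32 + 100 = -924 + j83.2 → |·| ≈ 927.74, ∠ ≈ 174.85°
∠H = 0.00° − 174.85° = -174.85°

-174.9°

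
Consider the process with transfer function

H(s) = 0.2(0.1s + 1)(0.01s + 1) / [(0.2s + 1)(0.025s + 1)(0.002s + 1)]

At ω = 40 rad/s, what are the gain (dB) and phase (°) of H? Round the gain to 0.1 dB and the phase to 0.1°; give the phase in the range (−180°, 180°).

At ω = 40 rad/s:
zero (1 + j40·0.1) = 1 + j4 → |·| ≈ 4.1231, ∠ ≈ 75.96°
zero (1 + j40·0.01) = 1 + j0.4 → |·| ≈ 1.077, ∠ ≈ 21.80°
pole (1 + j40·0.2) = 1 + j8 → |·| ≈ 8.0623, ∠ ≈ 82.87°
pole (1 + j40·0.025) = 1 + j1 → |·| ≈ 1.4142, ∠ ≈ 45.00°
pole (1 + j40·0.002) = 1 + j0.08 → |·| ≈ 1.0032, ∠ ≈ 4.57°
|H| = 0.2 · 4.1231 · 1.077 / (8.0623 · 1.4142 · 1.0032) ≈ 0.077645
Gain = 20 log₁₀(0.077645) ≈ -22.20 dB
∠H = (75.96° + 21.80°) − (82.87° + 45.00° + 4.57°) = -34.68°

-22.2 dB, -34.7°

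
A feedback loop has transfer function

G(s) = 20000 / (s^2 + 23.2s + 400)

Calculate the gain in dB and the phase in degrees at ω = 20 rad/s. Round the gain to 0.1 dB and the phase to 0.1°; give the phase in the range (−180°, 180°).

At s = jω = j20:
quadratic: (j20)² + 23.2·j20 + 400 = 0 + j464 → |·| ≈ 464, ∠ ≈ 90.00°
|G| = 20000 / 464 ≈ 43.103
Gain = 20 log₁₀(43.103) ≈ 32.69 dB
∠G = 0.00° − 90.00° = -90.00°

32.7 dB, -90.0°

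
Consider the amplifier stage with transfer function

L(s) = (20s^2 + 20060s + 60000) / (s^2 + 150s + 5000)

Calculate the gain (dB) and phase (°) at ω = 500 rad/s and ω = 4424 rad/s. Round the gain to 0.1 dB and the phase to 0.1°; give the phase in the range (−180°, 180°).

ω = 500: 32.8 dB, -46.8°; ω = 4424: 26.2 dB, -10.8°

Substitute s = j500:
Numerator: 20(j500)^2 + 20060(j500) + 60000 = -4940000 + j10030000
Denominator: (j500)^2 + 150(j500) + 5000 = -245000 + j75000
|N| = √(4940000² + 10030000²) ≈ 1.1181e+07, ∠N ≈ 116.22°
|D| = √(245000² + 75000²) ≈ 2.5622e+05, ∠D ≈ 162.98°
|L| = 1.1181e+07 / 2.5622e+05 ≈ 43.638
Gain = 20 log₁₀(43.638) ≈ 32.80 dB
∠L = 116.22° − 162.98° = -46.76°

Substitute s = j4424:
Numerator: 20(j4424)^2 + 20060(j4424) + 60000 = -391375520 + j88745440
Denominator: (j4424)^2 + 150(j4424) + 5000 = -19566776 + j663600
|N| = √(391375520² + 88745440²) ≈ 4.0131e+08, ∠N ≈ 167.22°
|D| = √(19566776² + 663600²) ≈ 1.9578e+07, ∠D ≈ 178.06°
|L| = 4.0131e+08 / 1.9578e+07 ≈ 20.498
Gain = 20 log₁₀(20.498) ≈ 26.23 dB
∠L = 167.22° − 178.06° = -10.84°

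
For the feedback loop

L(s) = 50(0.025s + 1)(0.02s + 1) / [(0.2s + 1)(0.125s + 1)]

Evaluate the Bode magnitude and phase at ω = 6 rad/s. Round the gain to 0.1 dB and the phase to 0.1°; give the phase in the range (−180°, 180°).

At ω = 6 rad/s:
zero (1 + j6·0.025) = 1 + j0.15 → |·| ≈ 1.0112, ∠ ≈ 8.53°
zero (1 + j6·0.02) = 1 + j0.12 → |·| ≈ 1.0072, ∠ ≈ 6.84°
pole (1 + j6·0.2) = 1 + j1.2 → |·| ≈ 1.562, ∠ ≈ 50.19°
pole (1 + j6·0.125) = 1 + j0.75 → |·| ≈ 1.25, ∠ ≈ 36.87°
|L| = 50 · 1.0112 · 1.0072 / (1.562 · 1.25) ≈ 26.081
Gain = 20 log₁₀(26.081) ≈ 28.33 dB
∠L = (8.53° + 6.84°) − (50.19° + 36.87°) = -71.69°

28.3 dB, -71.7°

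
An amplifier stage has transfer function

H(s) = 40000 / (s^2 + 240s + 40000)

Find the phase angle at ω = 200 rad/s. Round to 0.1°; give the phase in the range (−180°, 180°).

-90.0°

At s = jω = j200:
quadratic: (j200)² + 240·j200 + 40000 = 0 + j48000 → |·| ≈ 48000, ∠ ≈ 90.00°
∠H = 0.00° − 90.00° = -90.00°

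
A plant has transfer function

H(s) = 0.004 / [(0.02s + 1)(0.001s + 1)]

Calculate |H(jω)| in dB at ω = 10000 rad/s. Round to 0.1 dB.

-114.0 dB

At ω = 10000 rad/s:
pole (1 + j10000·0.02) = 1 + j200 → |·| ≈ 200, ∠ ≈ 89.71°
pole (1 + j10000·0.001) = 1 + j10 → |·| ≈ 10.05, ∠ ≈ 84.29°
|H| = 0.004 · 1 / (200 · 10.05) ≈ 1.99e-06
Gain = 20 log₁₀(1.99e-06) ≈ -114.02 dB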